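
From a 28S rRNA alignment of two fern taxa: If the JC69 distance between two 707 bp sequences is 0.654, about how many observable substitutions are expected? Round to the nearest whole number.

309

Invert JC69: p = (3/4)(1 − e^(−4d/3)) = 0.75 × (1 − e^(-0.872)) = 0.75 × (1 − 0.418114) = 0.436415.
Expected differing sites = pL ≈ 0.436415 × 707 = 308.545405 ≈ 309.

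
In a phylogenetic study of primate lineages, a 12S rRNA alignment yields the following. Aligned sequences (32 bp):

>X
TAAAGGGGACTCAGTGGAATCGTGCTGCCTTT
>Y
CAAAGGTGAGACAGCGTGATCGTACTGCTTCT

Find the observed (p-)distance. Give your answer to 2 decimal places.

0.31

The sequences differ at 10 of 32 positions (sites 1, 7, 10, 11, 15, 17, 18, 24, 29, 31).
p = 10/32 = 0.3125 ≈ 0.31 (to 2 d.p.).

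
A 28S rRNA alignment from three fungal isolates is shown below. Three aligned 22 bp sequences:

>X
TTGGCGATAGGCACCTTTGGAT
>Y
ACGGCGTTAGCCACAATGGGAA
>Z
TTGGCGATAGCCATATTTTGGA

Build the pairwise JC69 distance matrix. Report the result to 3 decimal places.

d(X,Y) = 0.497, d(X,Z) = 0.339, d(Y,Z) = 0.497

X–Y: 8/22 sites differ → p ≈ 0.363636, d = −0.75 ln(1 − 0.484848) = 0.497470 ≈ 0.497.
X–Z: 6/22 sites differ → p ≈ 0.272727, d = −0.75 ln(1 − 0.363636) = 0.338988 ≈ 0.339.
Y–Z: 8/22 sites differ → p ≈ 0.363636, d = −0.75 ln(1 − 0.484848) = 0.497470 ≈ 0.497.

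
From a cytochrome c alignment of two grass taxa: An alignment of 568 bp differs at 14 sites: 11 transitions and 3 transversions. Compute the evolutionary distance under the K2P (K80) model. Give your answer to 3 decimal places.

P = 11/568 ≈ 0.019366 and Q = 3/568 ≈ 0.005282.
Under the Kimura two-parameter model, d = −½ ln(1 − 2P − Q) − ¼ ln(1 − 2Q).
1 − 2P − Q = 0.955986, giving −½ ln(0.955986) = 0.022506.
1 − 2Q = 0.989436, giving −¼ ln(0.989436) = 0.002655.
d = 0.022506 + 0.002655 = 0.025161.

0.025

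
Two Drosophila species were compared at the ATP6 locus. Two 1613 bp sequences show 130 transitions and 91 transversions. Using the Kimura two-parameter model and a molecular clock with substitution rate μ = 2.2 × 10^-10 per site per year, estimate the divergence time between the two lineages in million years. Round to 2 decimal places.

346.89

P = 130/1613 ≈ 0.080595 and Q = 91/1613 ≈ 0.056417.
Under the Kimura two-parameter model, d = −½ ln(1 − 2P − Q) − ¼ ln(1 − 2Q).
1 − 2P − Q = 0.782393, giving −½ ln(0.782393) = 0.122699.
1 − 2Q = 0.887166, giving −¼ ln(0.887166) = 0.029931.
d = 0.122699 + 0.029931 = 0.152630.
Under a molecular clock d = 2μt, so t = d/(2μ) = 0.152630 / (2 × 2.2 × 10^-10) = 346.89 million years.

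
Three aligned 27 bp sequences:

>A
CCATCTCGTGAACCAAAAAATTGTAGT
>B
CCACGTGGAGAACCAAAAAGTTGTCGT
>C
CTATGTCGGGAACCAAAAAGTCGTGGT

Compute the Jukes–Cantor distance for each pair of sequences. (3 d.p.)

d(A,B) = 0.264, d(A,C) = 0.264, d(B,C) = 0.264

A–B: 6/27 sites differ → p ≈ 0.222222, d = −0.75 ln(1 − 0.296296) = 0.263548 ≈ 0.264.
A–C: 6/27 sites differ → p ≈ 0.222222, d = −0.75 ln(1 − 0.296296) = 0.263548 ≈ 0.264.
B–C: 6/27 sites differ → p ≈ 0.222222, d = −0.75 ln(1 − 0.296296) = 0.263548 ≈ 0.264.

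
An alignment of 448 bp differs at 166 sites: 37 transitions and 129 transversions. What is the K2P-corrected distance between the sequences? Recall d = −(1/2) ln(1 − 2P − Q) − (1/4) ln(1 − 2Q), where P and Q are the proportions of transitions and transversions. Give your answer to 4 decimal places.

0.5162

P = 37/448 ≈ 0.082589 and Q = 129/448 ≈ 0.287946.
Under the Kimura two-parameter model, d = −½ ln(1 − 2P − Q) − ¼ ln(1 − 2Q).
1 − 2P − Q = 0.546876, giving −½ ln(0.546876) = 0.301767.
1 − 2Q = 0.424108, giving −¼ ln(0.424108) = 0.214442.
d = 0.301767 + 0.214442 = 0.516209.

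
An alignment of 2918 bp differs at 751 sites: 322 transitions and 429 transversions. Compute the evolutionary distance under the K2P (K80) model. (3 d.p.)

P = 322/2918 ≈ 0.11035 and Q = 429/2918 ≈ 0.147019.
Under the Kimura two-parameter model, d = −½ ln(1 − 2P − Q) − ¼ ln(1 − 2Q).
1 − 2P − Q = 0.632281, giving −½ ln(0.632281) = 0.229211.
1 − 2Q = 0.705962, giving −¼ ln(0.705962) = 0.087048.
d = 0.229211 + 0.087048 = 0.316259.

0.316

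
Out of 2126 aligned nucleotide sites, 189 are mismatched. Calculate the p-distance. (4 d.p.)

p = 189/2126 = 0.088899… ≈ 0.0889 (to 4 d.p.).

0.0889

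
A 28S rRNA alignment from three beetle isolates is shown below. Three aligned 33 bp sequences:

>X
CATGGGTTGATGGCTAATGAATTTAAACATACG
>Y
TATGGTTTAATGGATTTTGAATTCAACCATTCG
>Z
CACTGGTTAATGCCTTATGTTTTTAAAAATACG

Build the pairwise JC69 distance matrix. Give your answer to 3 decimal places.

X–Y: 9/33 sites differ → p ≈ 0.272727, d = −0.75 ln(1 − 0.363636) = 0.338988 ≈ 0.339.
X–Z: 8/33 sites differ → p ≈ 0.242424, d = −0.75 ln(1 − 0.323232) = 0.292820 ≈ 0.293.
Y–Z: 13/33 sites differ → p ≈ 0.393939, d = −0.75 ln(1 − 0.525252) = 0.558728 ≈ 0.559.

d(X,Y) = 0.339, d(X,Z) = 0.293, d(Y,Z) = 0.559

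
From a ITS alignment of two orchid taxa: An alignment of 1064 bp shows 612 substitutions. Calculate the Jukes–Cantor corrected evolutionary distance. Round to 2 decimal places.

1.09

p = 612/1064 ≈ 0.575188.
d = −(3/4) ln(1 − 4p/3) = −0.75 ln(1 − 0.766917) = −0.75 ln(0.233083)
  = −0.75 × (-1.456361) = 1.092271 substitutions/site.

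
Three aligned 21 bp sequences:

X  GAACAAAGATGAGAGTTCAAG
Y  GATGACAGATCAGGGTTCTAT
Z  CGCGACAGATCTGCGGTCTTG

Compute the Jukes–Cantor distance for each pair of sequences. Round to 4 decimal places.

d(X,Y) = 0.4408, d(X,Z) = 0.8990, d(Y,Z) = 0.5319

X–Y: 7/21 sites differ → p ≈ 0.333333, d = −0.75 ln(1 − 0.444444) = 0.440839 ≈ 0.4408.
X–Z: 11/21 sites differ → p ≈ 0.52381, d = −0.75 ln(1 − 0.698413) = 0.899023 ≈ 0.8990.
Y–Z: 8/21 sites differ → p ≈ 0.380952, d = −0.75 ln(1 − 0.507936) = 0.531860 ≈ 0.5319.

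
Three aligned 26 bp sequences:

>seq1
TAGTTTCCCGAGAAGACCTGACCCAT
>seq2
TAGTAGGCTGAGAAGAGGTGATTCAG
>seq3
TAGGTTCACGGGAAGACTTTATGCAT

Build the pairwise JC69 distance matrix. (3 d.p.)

seq1–seq2: 9/26 sites differ → p ≈ 0.346154, d = −0.75 ln(1 − 0.461539) = 0.464280 ≈ 0.464.
seq1–seq3: 7/26 sites differ → p ≈ 0.269231, d = −0.75 ln(1 − 0.358975) = 0.333515 ≈ 0.334.
seq2–seq3: 12/26 sites differ → p ≈ 0.461538, d = −0.75 ln(1 − 0.615384) = 0.716632 ≈ 0.717.

d(seq1,seq2) = 0.464, d(seq1,seq3) = 0.334, d(seq2,seq3) = 0.717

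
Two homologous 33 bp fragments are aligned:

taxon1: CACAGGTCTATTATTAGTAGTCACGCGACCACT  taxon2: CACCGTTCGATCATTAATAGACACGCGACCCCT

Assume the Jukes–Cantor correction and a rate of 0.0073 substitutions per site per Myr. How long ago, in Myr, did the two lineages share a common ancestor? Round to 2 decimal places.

The sequences differ at 7 of 33 sites (4, 6, 9, 12, 17, 21, 31), so p = 7/33 ≈ 0.212121.
d = −(3/4) ln(1 − 4p/3) = −0.75 ln(1 − 0.282828) = −0.75 ln(0.717172)
  = −0.75 × (-0.332440) = 0.249330 substitutions/site.
Under a molecular clock d = 2μt, so t = d/(2μ) = 0.249330 / (2 × 0.0073) = 17.08 Myr.

17.08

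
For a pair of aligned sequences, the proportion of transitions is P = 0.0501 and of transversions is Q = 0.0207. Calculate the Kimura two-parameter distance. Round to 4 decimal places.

0.0750

Under the Kimura two-parameter model, d = −½ ln(1 − 2P − Q) − ¼ ln(1 − 2Q).
1 − 2P − Q = 0.8791, giving −½ ln(0.8791) = 0.064428.
1 − 2Q = 0.9586, giving −¼ ln(0.9586) = 0.010570.
d = 0.064428 + 0.010570 = 0.074998.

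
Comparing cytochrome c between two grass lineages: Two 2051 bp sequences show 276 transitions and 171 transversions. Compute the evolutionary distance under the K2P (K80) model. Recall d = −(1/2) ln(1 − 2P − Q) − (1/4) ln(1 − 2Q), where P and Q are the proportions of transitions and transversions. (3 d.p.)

0.263

P = 276/2051 ≈ 0.134569 and Q = 171/2051 ≈ 0.083374.
Under the Kimura two-parameter model, d = −½ ln(1 − 2P − Q) − ¼ ln(1 − 2Q).
1 − 2P − Q = 0.647488, giving −½ ln(0.647488) = 0.217328.
1 − 2Q = 0.833252, giving −¼ ln(0.833252) = 0.045605.
d = 0.217328 + 0.045605 = 0.262933.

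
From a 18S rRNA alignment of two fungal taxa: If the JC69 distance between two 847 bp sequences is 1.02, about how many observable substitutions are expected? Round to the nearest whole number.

Invert JC69: p = (3/4)(1 − e^(−4d/3)) = 0.75 × (1 − e^(-1.36)) = 0.75 × (1 − 0.256661) = 0.557504.
Expected differing sites = pL ≈ 0.557504 × 847 = 472.205888 ≈ 472.

472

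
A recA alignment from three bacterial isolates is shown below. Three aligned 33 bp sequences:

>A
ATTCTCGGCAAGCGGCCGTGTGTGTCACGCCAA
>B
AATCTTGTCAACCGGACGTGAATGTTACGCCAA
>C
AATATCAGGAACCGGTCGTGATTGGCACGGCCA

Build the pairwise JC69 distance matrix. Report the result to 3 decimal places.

d(A,B) = 0.293, d(A,C) = 0.441, d(B,C) = 0.441

A–B: 8/33 sites differ → p ≈ 0.242424, d = −0.75 ln(1 − 0.323232) = 0.292820 ≈ 0.293.
A–C: 11/33 sites differ → p ≈ 0.333333, d = −0.75 ln(1 − 0.444444) = 0.440839 ≈ 0.441.
B–C: 11/33 sites differ → p ≈ 0.333333, d = −0.75 ln(1 − 0.444444) = 0.440839 ≈ 0.441.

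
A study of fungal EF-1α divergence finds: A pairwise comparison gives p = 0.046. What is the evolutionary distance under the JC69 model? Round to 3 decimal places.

d = −(3/4) ln(1 − 4p/3) = −0.75 ln(1 − 0.061333) = −0.75 ln(0.938667)
  = −0.75 × (-0.063294) = 0.047471 substitutions/site.

0.047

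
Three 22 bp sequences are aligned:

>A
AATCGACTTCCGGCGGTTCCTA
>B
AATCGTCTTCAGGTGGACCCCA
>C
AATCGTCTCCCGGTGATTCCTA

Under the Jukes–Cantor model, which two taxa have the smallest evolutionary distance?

A and C

A–B: 6/22 differ, p = 0.273, d = 0.339.
A–C: 4/22 differ, p = 0.182, d = 0.208.
B–C: 6/22 differ, p = 0.273, d = 0.339.
The smallest distance is between A and C.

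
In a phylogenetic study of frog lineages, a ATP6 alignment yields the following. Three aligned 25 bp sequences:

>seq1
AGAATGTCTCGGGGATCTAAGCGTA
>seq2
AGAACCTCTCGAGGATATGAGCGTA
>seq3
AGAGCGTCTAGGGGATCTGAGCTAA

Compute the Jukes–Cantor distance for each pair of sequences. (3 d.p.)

seq1–seq2: 5/25 sites differ → p = 0.2, d = −0.75 ln(1 − 0.266667) = 0.232617 ≈ 0.233.
seq1–seq3: 6/25 sites differ → p = 0.24, d = −0.75 ln(1 − 0.32) = 0.289247 ≈ 0.289.
seq2–seq3: 7/25 sites differ → p = 0.28, d = −0.75 ln(1 − 0.373333) = 0.350505 ≈ 0.351.

d(seq1,seq2) = 0.233, d(seq1,seq3) = 0.289, d(seq2,seq3) = 0.351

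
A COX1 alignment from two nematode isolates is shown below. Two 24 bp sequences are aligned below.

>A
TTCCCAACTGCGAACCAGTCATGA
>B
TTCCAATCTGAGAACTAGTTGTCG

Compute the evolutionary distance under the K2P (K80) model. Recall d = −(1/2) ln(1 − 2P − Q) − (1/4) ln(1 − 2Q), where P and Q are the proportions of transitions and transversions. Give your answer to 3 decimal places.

0.448

Of 24 sites, 4 differences are transitions and 4 are transversions, so P = 4/24 ≈ 0.166667 and Q = 4/24 ≈ 0.166667.
Under the Kimura two-parameter model, d = −½ ln(1 − 2P − Q) − ¼ ln(1 − 2Q).
1 − 2P − Q = 0.499999, giving −½ ln(0.499999) = 0.346575.
1 − 2Q = 0.666666, giving −¼ ln(0.666666) = 0.101367.
d = 0.346575 + 0.101367 = 0.447942.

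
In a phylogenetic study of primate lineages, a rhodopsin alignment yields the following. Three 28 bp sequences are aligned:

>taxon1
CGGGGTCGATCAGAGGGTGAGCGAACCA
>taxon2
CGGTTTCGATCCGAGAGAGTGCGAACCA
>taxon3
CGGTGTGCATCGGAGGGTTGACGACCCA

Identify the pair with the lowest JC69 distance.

taxon1–taxon2: 6/28 differ, p = 0.214, d = 0.252.
taxon1–taxon3: 8/28 differ, p = 0.286, d = 0.360.
taxon2–taxon3: 10/28 differ, p = 0.357, d = 0.485.
The smallest distance is between taxon1 and taxon2.

taxon1 and taxon2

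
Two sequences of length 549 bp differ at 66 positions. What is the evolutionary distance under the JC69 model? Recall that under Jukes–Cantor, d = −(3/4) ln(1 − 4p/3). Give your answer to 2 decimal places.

0.13

p = 66/549 ≈ 0.120219.
d = −(3/4) ln(1 − 4p/3) = −0.75 ln(1 − 0.160292) = −0.75 ln(0.839708)
  = −0.75 × (-0.174701) = 0.131026 substitutions/site.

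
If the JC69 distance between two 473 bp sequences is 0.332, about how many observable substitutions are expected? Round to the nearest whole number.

127

Invert JC69: p = (3/4)(1 − e^(−4d/3)) = 0.75 × (1 − e^(-0.442667)) = 0.75 × (1 − 0.642321) = 0.268259.
Expected differing sites = pL ≈ 0.268259 × 473 = 126.886507 ≈ 127.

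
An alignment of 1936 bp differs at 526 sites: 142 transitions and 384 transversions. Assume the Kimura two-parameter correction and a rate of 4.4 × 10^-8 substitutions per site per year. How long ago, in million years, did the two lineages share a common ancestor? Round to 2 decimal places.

P = 142/1936 ≈ 0.073347 and Q = 384/1936 ≈ 0.198347.
Under the Kimura two-parameter model, d = −½ ln(1 − 2P − Q) − ¼ ln(1 − 2Q).
1 − 2P − Q = 0.654959, giving −½ ln(0.654959) = 0.211591.
1 − 2Q = 0.603306, giving −¼ ln(0.603306) = 0.126333.
d = 0.211591 + 0.126333 = 0.337924.
Under a molecular clock d = 2μt, so t = d/(2μ) = 0.337924 / (2 × 4.4 × 10^-8) = 3.84 million years.

3.84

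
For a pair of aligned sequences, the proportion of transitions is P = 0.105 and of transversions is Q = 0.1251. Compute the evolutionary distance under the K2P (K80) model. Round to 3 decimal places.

Under the Kimura two-parameter model, d = −½ ln(1 − 2P − Q) − ¼ ln(1 − 2Q).
1 − 2P − Q = 0.6649, giving −½ ln(0.6649) = 0.204059.
1 − 2Q = 0.7498, giving −¼ ln(0.7498) = 0.071987.
d = 0.204059 + 0.071987 = 0.276046.

0.276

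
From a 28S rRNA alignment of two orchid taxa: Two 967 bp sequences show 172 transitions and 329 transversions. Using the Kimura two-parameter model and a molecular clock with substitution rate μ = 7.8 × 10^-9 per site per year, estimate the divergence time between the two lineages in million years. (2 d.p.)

56.44

P = 172/967 ≈ 0.17787 and Q = 329/967 ≈ 0.340228.
Under the Kimura two-parameter model, d = −½ ln(1 − 2P − Q) − ¼ ln(1 − 2Q).
1 − 2P − Q = 0.304032, giving −½ ln(0.304032) = 0.595311.
1 − 2Q = 0.319544, giving −¼ ln(0.319544) = 0.285215.
d = 0.595311 + 0.285215 = 0.880526.
Under a molecular clock d = 2μt, so t = d/(2μ) = 0.880526 / (2 × 7.8 × 10^-9) = 56.44 million years.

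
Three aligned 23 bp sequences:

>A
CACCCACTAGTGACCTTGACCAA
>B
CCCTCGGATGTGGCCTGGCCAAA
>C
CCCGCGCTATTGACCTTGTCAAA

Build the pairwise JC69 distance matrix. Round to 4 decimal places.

A–B: 10/23 sites differ → p ≈ 0.434783, d = −0.75 ln(1 − 0.579711) = 0.650110 ≈ 0.6501.
A–C: 6/23 sites differ → p ≈ 0.26087, d = −0.75 ln(1 − 0.347827) = 0.320584 ≈ 0.3206.
B–C: 8/23 sites differ → p ≈ 0.347826, d = −0.75 ln(1 − 0.463768) = 0.467391 ≈ 0.4674.

d(A,B) = 0.6501, d(A,C) = 0.3206, d(B,C) = 0.4674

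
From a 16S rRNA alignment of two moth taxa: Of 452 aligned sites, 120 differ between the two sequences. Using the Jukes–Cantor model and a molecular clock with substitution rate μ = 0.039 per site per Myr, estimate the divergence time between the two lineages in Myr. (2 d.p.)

p = 120/452 ≈ 0.265487.
d = −(3/4) ln(1 − 4p/3) = −0.75 ln(1 − 0.353983) = −0.75 ln(0.646017)
  = −0.75 × (-0.436929) = 0.327697 substitutions/site.
Under a molecular clock d = 2μt, so t = d/(2μ) = 0.327697 / (2 × 0.039) = 4.20 Myr.

4.20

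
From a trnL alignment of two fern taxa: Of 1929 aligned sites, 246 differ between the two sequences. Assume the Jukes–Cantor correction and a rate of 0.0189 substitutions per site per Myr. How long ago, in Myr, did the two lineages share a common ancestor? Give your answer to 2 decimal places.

3.70

p = 246/1929 ≈ 0.127527.
d = −(3/4) ln(1 − 4p/3) = −0.75 ln(1 − 0.170036) = −0.75 ln(0.829964)
  = −0.75 × (-0.186373) = 0.139780 substitutions/site.
Under a molecular clock d = 2μt, so t = d/(2μ) = 0.139780 / (2 × 0.0189) = 3.70 Myr.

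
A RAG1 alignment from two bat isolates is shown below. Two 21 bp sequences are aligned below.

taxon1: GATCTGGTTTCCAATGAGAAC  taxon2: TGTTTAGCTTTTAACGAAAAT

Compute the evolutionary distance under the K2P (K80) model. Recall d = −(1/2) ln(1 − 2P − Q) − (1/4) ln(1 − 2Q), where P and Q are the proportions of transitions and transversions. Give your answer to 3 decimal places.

Of 21 sites, 9 differences are transitions and 1 are transversions, so P = 9/21 ≈ 0.428571 and Q = 1/21 ≈ 0.047619.
Under the Kimura two-parameter model, d = −½ ln(1 − 2P − Q) − ¼ ln(1 − 2Q).
1 − 2P − Q = 0.095239, giving −½ ln(0.095239) = 1.175683.
1 − 2Q = 0.904762, giving −¼ ln(0.904762) = 0.025021.
d = 1.175683 + 0.025021 = 1.200704.

1.201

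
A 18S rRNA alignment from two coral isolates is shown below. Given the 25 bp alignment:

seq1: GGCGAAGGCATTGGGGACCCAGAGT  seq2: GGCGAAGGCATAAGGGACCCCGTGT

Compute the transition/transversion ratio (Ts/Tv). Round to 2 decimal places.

0.33

Transitions are A↔G and C↔T; transversions are all other mismatches.
Transitions: 1. Transversions: 3.
R = 1/3 = 0.333333… ≈ 0.33 (to 2 d.p.).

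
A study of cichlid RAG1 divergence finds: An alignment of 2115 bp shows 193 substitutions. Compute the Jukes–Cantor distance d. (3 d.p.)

0.097

p = 193/2115 ≈ 0.091253.
d = −(3/4) ln(1 − 4p/3) = −0.75 ln(1 − 0.121671) = −0.75 ln(0.878329)
  = −0.75 × (-0.129734) = 0.097301 substitutions/site.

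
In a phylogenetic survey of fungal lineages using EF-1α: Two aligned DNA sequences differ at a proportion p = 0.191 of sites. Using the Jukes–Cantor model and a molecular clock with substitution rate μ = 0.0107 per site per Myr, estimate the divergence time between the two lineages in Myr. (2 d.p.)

10.30

d = −(3/4) ln(1 − 4p/3) = −0.75 ln(1 − 0.254667) = −0.75 ln(0.745333)
  = −0.75 × (-0.293924) = 0.220443 substitutions/site.
Under a molecular clock d = 2μt, so t = d/(2μ) = 0.220443 / (2 × 0.0107) = 10.30 Myr.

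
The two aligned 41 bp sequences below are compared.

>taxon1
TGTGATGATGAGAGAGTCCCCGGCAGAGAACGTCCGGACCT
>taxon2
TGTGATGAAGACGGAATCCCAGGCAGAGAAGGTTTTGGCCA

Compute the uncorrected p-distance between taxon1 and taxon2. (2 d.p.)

0.27

The sequences differ at 11 of 41 positions.
p = 11/41 = 0.268292… ≈ 0.27 (to 2 d.p.).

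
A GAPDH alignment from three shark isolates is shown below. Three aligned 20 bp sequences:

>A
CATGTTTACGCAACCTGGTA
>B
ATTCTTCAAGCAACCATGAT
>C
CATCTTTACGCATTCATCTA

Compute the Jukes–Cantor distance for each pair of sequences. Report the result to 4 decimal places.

d(A,B) = 0.6872, d(A,C) = 0.3831, d(B,C) = 0.6872

A–B: 9/20 sites differ → p = 0.45, d = −0.75 ln(1 − 0.6) = 0.687218 ≈ 0.6872.
A–C: 6/20 sites differ → p = 0.3, d = −0.75 ln(1 − 0.4) = 0.383119 ≈ 0.3831.
B–C: 9/20 sites differ → p = 0.45, d = −0.75 ln(1 − 0.6) = 0.687218 ≈ 0.6872.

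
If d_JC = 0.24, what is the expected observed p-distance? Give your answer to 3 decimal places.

0.205

p = (3/4)(1 − e^(−4d/3)) = 0.75 × (1 − e^(-0.32)) = 0.75 × (1 − 0.726149) = 0.205388.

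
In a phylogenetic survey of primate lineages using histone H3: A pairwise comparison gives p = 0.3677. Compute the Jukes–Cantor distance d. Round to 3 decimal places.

0.505

d = −(3/4) ln(1 − 4p/3) = −0.75 ln(1 − 0.490267) = −0.75 ln(0.509733)
  = −0.75 × (-0.673868) = 0.505401 substitutions/site.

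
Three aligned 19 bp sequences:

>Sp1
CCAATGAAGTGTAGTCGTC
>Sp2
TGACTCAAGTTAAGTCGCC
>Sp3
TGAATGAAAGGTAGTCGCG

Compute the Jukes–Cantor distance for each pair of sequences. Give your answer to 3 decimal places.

Sp1–Sp2: 7/19 sites differ → p ≈ 0.368421, d = −0.75 ln(1 − 0.491228) = 0.506816 ≈ 0.507.
Sp1–Sp3: 6/19 sites differ → p ≈ 0.315789, d = −0.75 ln(1 − 0.421052) = 0.409907 ≈ 0.410.
Sp2–Sp3: 7/19 sites differ → p ≈ 0.368421, d = −0.75 ln(1 − 0.491228) = 0.506816 ≈ 0.507.

d(Sp1,Sp2) = 0.507, d(Sp1,Sp3) = 0.410, d(Sp2,Sp3) = 0.507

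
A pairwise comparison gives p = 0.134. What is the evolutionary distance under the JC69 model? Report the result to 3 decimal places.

d = −(3/4) ln(1 − 4p/3) = −0.75 ln(1 − 0.178667) = −0.75 ln(0.821333)
  = −0.75 × (-0.196827) = 0.147620 substitutions/site.

0.148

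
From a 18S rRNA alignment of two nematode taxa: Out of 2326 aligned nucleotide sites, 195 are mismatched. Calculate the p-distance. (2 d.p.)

p = 195/2326 = 0.083834… ≈ 0.08 (to 2 d.p.).

0.08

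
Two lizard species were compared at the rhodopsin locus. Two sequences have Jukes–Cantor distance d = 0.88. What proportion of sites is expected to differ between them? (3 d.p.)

p = (3/4)(1 − e^(−4d/3)) = 0.75 × (1 − e^(-1.173333)) = 0.75 × (1 − 0.309334) = 0.518000.

0.518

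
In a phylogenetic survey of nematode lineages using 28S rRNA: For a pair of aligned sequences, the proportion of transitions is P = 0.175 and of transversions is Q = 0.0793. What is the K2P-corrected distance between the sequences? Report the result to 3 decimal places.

0.324

Under the Kimura two-parameter model, d = −½ ln(1 − 2P − Q) − ¼ ln(1 − 2Q).
1 − 2P − Q = 0.5707, giving −½ ln(0.5707) = 0.280446.
1 − 2Q = 0.8414, giving −¼ ln(0.8414) = 0.043172.
d = 0.280446 + 0.043172 = 0.323618.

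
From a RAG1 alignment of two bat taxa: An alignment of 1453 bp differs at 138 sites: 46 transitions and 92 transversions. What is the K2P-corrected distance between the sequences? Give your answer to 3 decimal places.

0.102

P = 46/1453 ≈ 0.031659 and Q = 92/1453 ≈ 0.063317.
Under the Kimura two-parameter model, d = −½ ln(1 − 2P − Q) − ¼ ln(1 − 2Q).
1 − 2P − Q = 0.873365, giving −½ ln(0.873365) = 0.067701.
1 − 2Q = 0.873366, giving −¼ ln(0.873366) = 0.033850.
d = 0.067701 + 0.033850 = 0.101551.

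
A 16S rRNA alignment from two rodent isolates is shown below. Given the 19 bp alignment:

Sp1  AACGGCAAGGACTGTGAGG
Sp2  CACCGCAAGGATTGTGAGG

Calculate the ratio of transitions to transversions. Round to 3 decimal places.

Transitions are A↔G and C↔T; transversions are all other mismatches.
Transitions: 1. Transversions: 2.
R = 1/2 = 0.500.

0.500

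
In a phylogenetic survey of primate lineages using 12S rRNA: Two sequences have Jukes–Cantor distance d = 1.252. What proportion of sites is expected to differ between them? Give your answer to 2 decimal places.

0.61

p = (3/4)(1 − e^(−4d/3)) = 0.75 × (1 − e^(-1.669333)) = 0.75 × (1 − 0.188373) = 0.608720.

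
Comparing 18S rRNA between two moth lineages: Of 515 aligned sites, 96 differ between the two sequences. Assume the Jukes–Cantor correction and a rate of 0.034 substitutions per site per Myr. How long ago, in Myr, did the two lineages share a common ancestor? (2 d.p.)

p = 96/515 ≈ 0.186408.
d = −(3/4) ln(1 − 4p/3) = −0.75 ln(1 − 0.248544) = −0.75 ln(0.751456)
  = −0.75 × (-0.285743) = 0.214307 substitutions/site.
Under a molecular clock d = 2μt, so t = d/(2μ) = 0.214307 / (2 × 0.034) = 3.15 Myr.

3.15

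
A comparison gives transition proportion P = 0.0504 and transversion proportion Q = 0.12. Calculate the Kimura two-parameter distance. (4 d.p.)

0.1934

Under the Kimura two-parameter model, d = −½ ln(1 − 2P − Q) − ¼ ln(1 − 2Q).
1 − 2P − Q = 0.7792, giving −½ ln(0.7792) = 0.124744.
1 − 2Q = 0.76, giving −¼ ln(0.76) = 0.068609.
d = 0.124744 + 0.068609 = 0.193353.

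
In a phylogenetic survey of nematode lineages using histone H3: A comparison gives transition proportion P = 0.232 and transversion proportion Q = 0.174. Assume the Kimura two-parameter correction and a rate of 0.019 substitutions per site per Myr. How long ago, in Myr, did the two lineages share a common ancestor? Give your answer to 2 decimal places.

Under the Kimura two-parameter model, d = −½ ln(1 − 2P − Q) − ¼ ln(1 − 2Q).
1 − 2P − Q = 0.362, giving −½ ln(0.362) = 0.508056.
1 − 2Q = 0.652, giving −¼ ln(0.652) = 0.106928.
d = 0.508056 + 0.106928 = 0.614984.
Under a molecular clock d = 2μt, so t = d/(2μ) = 0.614984 / (2 × 0.019) = 16.18 Myr.

16.18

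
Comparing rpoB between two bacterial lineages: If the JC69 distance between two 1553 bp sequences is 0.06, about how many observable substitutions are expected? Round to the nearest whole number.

90

Invert JC69: p = (3/4)(1 − e^(−4d/3)) = 0.75 × (1 − e^(-0.08)) = 0.75 × (1 − 0.923116) = 0.057663.
Expected differing sites = pL ≈ 0.057663 × 1553 = 89.550639 ≈ 90.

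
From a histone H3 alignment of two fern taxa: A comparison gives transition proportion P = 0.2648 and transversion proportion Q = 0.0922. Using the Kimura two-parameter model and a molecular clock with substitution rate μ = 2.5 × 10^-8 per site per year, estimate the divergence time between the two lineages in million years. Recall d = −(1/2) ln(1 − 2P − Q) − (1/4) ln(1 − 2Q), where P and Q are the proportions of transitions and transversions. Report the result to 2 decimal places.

10.74

Under the Kimura two-parameter model, d = −½ ln(1 − 2P − Q) − ¼ ln(1 − 2Q).
1 − 2P − Q = 0.3782, giving −½ ln(0.3782) = 0.486166.
1 − 2Q = 0.8156, giving −¼ ln(0.8156) = 0.050958.
d = 0.486166 + 0.050958 = 0.537124.
Under a molecular clock d = 2μt, so t = d/(2μ) = 0.537124 / (2 × 2.5 × 10^-8) = 10.74 million years.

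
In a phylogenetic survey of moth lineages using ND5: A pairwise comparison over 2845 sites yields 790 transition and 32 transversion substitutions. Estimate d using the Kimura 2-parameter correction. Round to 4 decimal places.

P = 790/2845 ≈ 0.27768 and Q = 32/2845 ≈ 0.011248.
Under the Kimura two-parameter model, d = −½ ln(1 − 2P − Q) − ¼ ln(1 − 2Q).
1 − 2P − Q = 0.433392, giving −½ ln(0.433392) = 0.418056.
1 − 2Q = 0.977504, giving −¼ ln(0.977504) = 0.005688.
d = 0.418056 + 0.005688 = 0.423744.

0.4237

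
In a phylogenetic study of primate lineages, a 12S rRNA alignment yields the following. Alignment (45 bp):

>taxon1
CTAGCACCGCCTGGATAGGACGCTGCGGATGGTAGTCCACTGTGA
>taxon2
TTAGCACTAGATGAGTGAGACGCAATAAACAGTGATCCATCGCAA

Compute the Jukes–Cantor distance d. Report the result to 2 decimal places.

0.79

The sequences differ at 22 of 45 sites, so p = 22/45 ≈ 0.488889.
d = −(3/4) ln(1 − 4p/3) = −0.75 ln(1 − 0.651852) = −0.75 ln(0.348148)
  = −0.75 × (-1.055128) = 0.791346 substitutions/site.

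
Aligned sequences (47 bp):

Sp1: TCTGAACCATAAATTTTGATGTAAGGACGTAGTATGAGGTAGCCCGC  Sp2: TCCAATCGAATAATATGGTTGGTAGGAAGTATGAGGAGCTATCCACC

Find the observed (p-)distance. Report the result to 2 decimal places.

The sequences differ at 19 of 47 positions.
p = 19/47 = 0.404255… ≈ 0.40 (to 2 d.p.).

0.40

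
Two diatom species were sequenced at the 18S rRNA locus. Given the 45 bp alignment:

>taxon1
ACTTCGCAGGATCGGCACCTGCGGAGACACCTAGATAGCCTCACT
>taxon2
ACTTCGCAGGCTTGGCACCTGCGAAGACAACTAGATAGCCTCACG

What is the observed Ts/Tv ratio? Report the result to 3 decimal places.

0.667

Transitions are A↔G and C↔T; transversions are all other mismatches.
Transitions: 2. Transversions: 3.
R = 2/3 = 0.666666… ≈ 0.667 (to 3 d.p.).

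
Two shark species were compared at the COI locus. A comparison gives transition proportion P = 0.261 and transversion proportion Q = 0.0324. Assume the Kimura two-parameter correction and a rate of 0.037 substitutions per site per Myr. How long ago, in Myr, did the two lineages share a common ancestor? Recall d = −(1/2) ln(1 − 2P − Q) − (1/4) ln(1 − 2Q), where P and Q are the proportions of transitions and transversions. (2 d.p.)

5.69

Under the Kimura two-parameter model, d = −½ ln(1 − 2P − Q) − ¼ ln(1 − 2Q).
1 − 2P − Q = 0.4456, giving −½ ln(0.4456) = 0.404167.
1 − 2Q = 0.9352, giving −¼ ln(0.9352) = 0.016749.
d = 0.404167 + 0.016749 = 0.420916.
Under a molecular clock d = 2μt, so t = d/(2μ) = 0.420916 / (2 × 0.037) = 5.69 Myr.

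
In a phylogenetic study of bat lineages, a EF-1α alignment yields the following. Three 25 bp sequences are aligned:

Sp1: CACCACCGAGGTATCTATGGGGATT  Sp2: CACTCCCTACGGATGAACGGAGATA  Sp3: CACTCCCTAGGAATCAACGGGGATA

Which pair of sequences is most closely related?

Sp1–Sp2: 10/25 differ, p = 0.400, d = 0.572.
Sp1–Sp3: 7/25 differ, p = 0.280, d = 0.351.
Sp2–Sp3: 4/25 differ, p = 0.160, d = 0.180.
The smallest distance is between Sp2 and Sp3.

Sp2 and Sp3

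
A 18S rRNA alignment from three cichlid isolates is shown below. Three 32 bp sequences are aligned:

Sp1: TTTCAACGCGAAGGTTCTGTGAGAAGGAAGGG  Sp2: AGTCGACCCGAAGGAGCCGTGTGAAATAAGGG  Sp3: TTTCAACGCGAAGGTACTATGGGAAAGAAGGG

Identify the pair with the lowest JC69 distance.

Sp1 and Sp3

Sp1–Sp2: 10/32 differ, p = 0.313, d = 0.404.
Sp1–Sp3: 4/32 differ, p = 0.125, d = 0.137.
Sp2–Sp3: 10/32 differ, p = 0.313, d = 0.404.
The smallest distance is between Sp1 and Sp3.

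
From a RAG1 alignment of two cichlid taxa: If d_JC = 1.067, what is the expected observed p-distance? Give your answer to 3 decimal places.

p = (3/4)(1 − e^(−4d/3)) = 0.75 × (1 − e^(-1.422667)) = 0.75 × (1 − 0.241070) = 0.569198.

0.569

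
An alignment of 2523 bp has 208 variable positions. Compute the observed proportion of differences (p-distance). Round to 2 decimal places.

0.08

p = 208/2523 = 0.082441… ≈ 0.08 (to 2 d.p.).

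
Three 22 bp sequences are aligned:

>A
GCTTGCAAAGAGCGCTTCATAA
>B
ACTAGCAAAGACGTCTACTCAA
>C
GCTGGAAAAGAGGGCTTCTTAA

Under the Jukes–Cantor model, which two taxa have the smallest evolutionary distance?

A–B: 8/22 differ, p = 0.364, d = 0.497.
A–C: 4/22 differ, p = 0.182, d = 0.208.
B–C: 7/22 differ, p = 0.318, d = 0.414.
The smallest distance is between A and C.

A and C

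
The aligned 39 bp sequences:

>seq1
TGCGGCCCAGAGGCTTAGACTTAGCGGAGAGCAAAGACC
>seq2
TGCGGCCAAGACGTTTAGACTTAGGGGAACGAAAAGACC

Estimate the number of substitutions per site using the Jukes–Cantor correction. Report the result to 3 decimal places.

0.205

The sequences differ at 7 of 39 sites (8, 12, 14, 25, 29, 30, 32), so p = 7/39 ≈ 0.179487.
d = −(3/4) ln(1 − 4p/3) = −0.75 ln(1 − 0.239316) = −0.75 ln(0.760684)
  = −0.75 × (-0.273537) = 0.205153 substitutions/site.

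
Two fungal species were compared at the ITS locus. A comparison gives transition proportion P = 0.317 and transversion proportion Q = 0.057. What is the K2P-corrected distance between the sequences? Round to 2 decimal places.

Under the Kimura two-parameter model, d = −½ ln(1 − 2P − Q) − ¼ ln(1 − 2Q).
1 − 2P − Q = 0.309, giving −½ ln(0.309) = 0.587207.
1 − 2Q = 0.886, giving −¼ ln(0.886) = 0.030260.
d = 0.587207 + 0.030260 = 0.617467.

0.62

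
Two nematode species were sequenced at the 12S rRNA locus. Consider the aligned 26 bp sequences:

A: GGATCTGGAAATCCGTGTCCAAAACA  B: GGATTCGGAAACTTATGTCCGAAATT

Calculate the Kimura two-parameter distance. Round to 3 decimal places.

0.550

Of 26 sites, 8 differences are transitions and 1 are transversions, so P = 8/26 ≈ 0.307692 and Q = 1/26 ≈ 0.038462.
Under the Kimura two-parameter model, d = −½ ln(1 − 2P − Q) − ¼ ln(1 − 2Q).
1 − 2P − Q = 0.346154, giving −½ ln(0.346154) = 0.530436.
1 − 2Q = 0.923076, giving −¼ ln(0.923076) = 0.020011.
d = 0.530436 + 0.020011 = 0.550447.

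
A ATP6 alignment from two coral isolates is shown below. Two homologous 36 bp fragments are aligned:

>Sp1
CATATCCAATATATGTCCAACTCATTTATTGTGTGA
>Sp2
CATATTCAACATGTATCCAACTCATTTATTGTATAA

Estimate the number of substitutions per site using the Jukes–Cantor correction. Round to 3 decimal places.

0.188

The sequences differ at 6 of 36 sites (6, 10, 13, 15, 33, 35), so p = 6/36 ≈ 0.166667.
d = −(3/4) ln(1 − 4p/3) = −0.75 ln(1 − 0.222223) = −0.75 ln(0.777777)
  = −0.75 × (-0.251315) = 0.188486 substitutions/site.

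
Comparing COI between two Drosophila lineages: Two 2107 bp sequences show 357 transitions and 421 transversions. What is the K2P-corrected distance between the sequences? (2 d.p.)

0.51

P = 357/2107 ≈ 0.169435 and Q = 421/2107 ≈ 0.19981.
Under the Kimura two-parameter model, d = −½ ln(1 − 2P − Q) − ¼ ln(1 − 2Q).
1 − 2P − Q = 0.46132, giving −½ ln(0.46132) = 0.386832.
1 − 2Q = 0.60038, giving −¼ ln(0.60038) = 0.127548.
d = 0.386832 + 0.127548 = 0.514380.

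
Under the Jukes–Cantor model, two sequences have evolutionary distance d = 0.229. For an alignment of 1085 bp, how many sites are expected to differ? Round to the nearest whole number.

214

Invert JC69: p = (3/4)(1 − e^(−4d/3)) = 0.75 × (1 − e^(-0.305333)) = 0.75 × (1 − 0.736878) = 0.197342.
Expected differing sites = pL ≈ 0.197342 × 1085 = 214.11607 ≈ 214.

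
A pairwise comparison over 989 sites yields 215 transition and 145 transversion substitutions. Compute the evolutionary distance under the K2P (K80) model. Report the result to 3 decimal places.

0.522

P = 215/989 ≈ 0.217391 and Q = 145/989 ≈ 0.146613.
Under the Kimura two-parameter model, d = −½ ln(1 − 2P − Q) − ¼ ln(1 − 2Q).
1 − 2P − Q = 0.418605, giving −½ ln(0.418605) = 0.435414.
1 − 2Q = 0.706774, giving −¼ ln(0.706774) = 0.086761.
d = 0.435414 + 0.086761 = 0.522175.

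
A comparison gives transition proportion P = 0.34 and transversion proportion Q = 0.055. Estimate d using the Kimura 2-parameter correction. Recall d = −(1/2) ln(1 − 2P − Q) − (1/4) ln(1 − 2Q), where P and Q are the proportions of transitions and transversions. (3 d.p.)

0.693

Under the Kimura two-parameter model, d = −½ ln(1 − 2P − Q) − ¼ ln(1 − 2Q).
1 − 2P − Q = 0.265, giving −½ ln(0.265) = 0.664013.
1 − 2Q = 0.89, giving −¼ ln(0.89) = 0.029133.
d = 0.664013 + 0.029133 = 0.693146.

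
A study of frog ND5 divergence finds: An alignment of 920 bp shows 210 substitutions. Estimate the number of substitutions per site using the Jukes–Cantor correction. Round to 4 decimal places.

0.2722

p = 210/920 ≈ 0.228261.
d = −(3/4) ln(1 − 4p/3) = −0.75 ln(1 − 0.304348) = −0.75 ln(0.695652)
  = −0.75 × (-0.362906) = 0.272180 substitutions/site.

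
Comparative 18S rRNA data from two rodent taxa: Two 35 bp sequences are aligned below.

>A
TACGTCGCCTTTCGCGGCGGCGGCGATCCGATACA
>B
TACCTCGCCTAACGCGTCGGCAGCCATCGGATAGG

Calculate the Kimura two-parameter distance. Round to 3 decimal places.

0.316

Of 35 sites, 2 differences are transitions and 7 are transversions, so P = 2/35 ≈ 0.057143 and Q = 7/35 = 0.2.
Under the Kimura two-parameter model, d = −½ ln(1 − 2P − Q) − ¼ ln(1 − 2Q).
1 − 2P − Q = 0.685714, giving −½ ln(0.685714) = 0.188647.
1 − 2Q = 0.6, giving −¼ ln(0.6) = 0.127706.
d = 0.188647 + 0.127706 = 0.316353.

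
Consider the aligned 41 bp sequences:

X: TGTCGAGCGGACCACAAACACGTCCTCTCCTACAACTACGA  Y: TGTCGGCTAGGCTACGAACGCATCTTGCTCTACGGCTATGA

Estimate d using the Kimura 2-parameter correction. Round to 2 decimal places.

0.68

Of 41 sites, 14 differences are transitions and 2 are transversions, so P = 14/41 ≈ 0.341463 and Q = 2/41 ≈ 0.04878.
Under the Kimura two-parameter model, d = −½ ln(1 − 2P − Q) − ¼ ln(1 − 2Q).
1 − 2P − Q = 0.268294, giving −½ ln(0.268294) = 0.657836.
1 − 2Q = 0.90244, giving −¼ ln(0.90244) = 0.025663.
d = 0.657836 + 0.025663 = 0.683499.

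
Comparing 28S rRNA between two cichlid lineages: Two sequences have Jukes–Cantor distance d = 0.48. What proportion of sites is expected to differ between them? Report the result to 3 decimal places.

0.355

p = (3/4)(1 − e^(−4d/3)) = 0.75 × (1 − e^(-0.64)) = 0.75 × (1 − 0.527292) = 0.354531.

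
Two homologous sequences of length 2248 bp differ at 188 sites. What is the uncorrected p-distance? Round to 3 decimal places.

0.084

p = 188/2248 = 0.083629… ≈ 0.084 (to 3 d.p.).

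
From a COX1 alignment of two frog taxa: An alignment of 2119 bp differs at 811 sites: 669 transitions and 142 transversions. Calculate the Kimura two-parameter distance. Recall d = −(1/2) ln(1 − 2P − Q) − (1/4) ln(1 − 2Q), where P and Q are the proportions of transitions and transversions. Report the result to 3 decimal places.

0.635

P = 669/2119 ≈ 0.315715 and Q = 142/2119 ≈ 0.067013.
Under the Kimura two-parameter model, d = −½ ln(1 − 2P − Q) − ¼ ln(1 − 2Q).
1 − 2P − Q = 0.301557, giving −½ ln(0.301557) = 0.599398.
1 − 2Q = 0.865974, giving −¼ ln(0.865974) = 0.035975.
d = 0.599398 + 0.035975 = 0.635373.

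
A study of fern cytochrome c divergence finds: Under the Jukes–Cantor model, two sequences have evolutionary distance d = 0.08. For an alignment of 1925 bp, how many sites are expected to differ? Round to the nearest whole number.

146

Invert JC69: p = (3/4)(1 − e^(−4d/3)) = 0.75 × (1 − e^(-0.106667)) = 0.75 × (1 − 0.898825) = 0.075881.
Expected differing sites = pL ≈ 0.075881 × 1925 = 146.070925 ≈ 146.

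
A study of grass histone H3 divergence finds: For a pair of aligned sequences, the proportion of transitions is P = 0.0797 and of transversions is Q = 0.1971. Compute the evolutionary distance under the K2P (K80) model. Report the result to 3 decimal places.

0.346

Under the Kimura two-parameter model, d = −½ ln(1 − 2P − Q) − ¼ ln(1 − 2Q).
1 − 2P − Q = 0.6435, giving −½ ln(0.6435) = 0.220417.
1 − 2Q = 0.6058, giving −¼ ln(0.6058) = 0.125301.
d = 0.220417 + 0.125301 = 0.345718.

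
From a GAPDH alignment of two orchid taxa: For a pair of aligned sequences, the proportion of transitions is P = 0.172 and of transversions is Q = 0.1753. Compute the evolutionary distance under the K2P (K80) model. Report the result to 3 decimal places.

Under the Kimura two-parameter model, d = −½ ln(1 − 2P − Q) − ¼ ln(1 − 2Q).
1 − 2P − Q = 0.4807, giving −½ ln(0.4807) = 0.366256.
1 − 2Q = 0.6494, giving −¼ ln(0.6494) = 0.107927.
d = 0.366256 + 0.107927 = 0.474183.

0.474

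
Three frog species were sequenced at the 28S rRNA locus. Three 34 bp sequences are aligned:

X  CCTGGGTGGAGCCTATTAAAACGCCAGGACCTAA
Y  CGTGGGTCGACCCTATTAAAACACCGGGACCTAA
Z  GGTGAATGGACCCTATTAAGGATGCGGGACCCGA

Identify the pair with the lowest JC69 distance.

X–Y: 5/34 differ, p = 0.147, d = 0.164.
X–Z: 13/34 differ, p = 0.382, d = 0.535.
Y–Z: 11/34 differ, p = 0.324, d = 0.423.
The smallest distance is between X and Y.

X and Y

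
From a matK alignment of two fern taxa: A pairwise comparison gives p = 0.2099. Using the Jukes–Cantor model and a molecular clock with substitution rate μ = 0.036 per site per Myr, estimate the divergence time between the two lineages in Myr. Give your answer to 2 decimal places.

3.42

d = −(3/4) ln(1 − 4p/3) = −0.75 ln(1 − 0.279867) = −0.75 ln(0.720133)
  = −0.75 × (-0.328319) = 0.246239 substitutions/site.
Under a molecular clock d = 2μt, so t = d/(2μ) = 0.246239 / (2 × 0.036) = 3.42 Myr.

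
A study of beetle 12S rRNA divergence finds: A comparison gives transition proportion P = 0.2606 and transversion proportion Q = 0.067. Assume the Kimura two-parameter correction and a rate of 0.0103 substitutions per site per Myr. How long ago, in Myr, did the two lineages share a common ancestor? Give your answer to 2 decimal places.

23.28

Under the Kimura two-parameter model, d = −½ ln(1 − 2P − Q) − ¼ ln(1 − 2Q).
1 − 2P − Q = 0.4118, giving −½ ln(0.4118) = 0.443609.
1 − 2Q = 0.866, giving −¼ ln(0.866) = 0.035968.
d = 0.443609 + 0.035968 = 0.479577.
Under a molecular clock d = 2μt, so t = d/(2μ) = 0.479577 / (2 × 0.0103) = 23.28 Myr.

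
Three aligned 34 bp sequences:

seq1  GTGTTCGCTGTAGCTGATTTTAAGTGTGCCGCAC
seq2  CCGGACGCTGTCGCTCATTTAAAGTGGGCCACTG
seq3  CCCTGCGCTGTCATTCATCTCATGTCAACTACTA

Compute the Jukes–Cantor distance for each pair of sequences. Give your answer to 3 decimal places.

d(seq1,seq2) = 0.423, d(seq1,seq3) = 0.918, d(seq2,seq3) = 0.535

seq1–seq2: 11/34 sites differ → p ≈ 0.323529, d = −0.75 ln(1 − 0.431372) = 0.423397 ≈ 0.423.
seq1–seq3: 18/34 sites differ → p ≈ 0.529412, d = −0.75 ln(1 − 0.705883) = 0.917833 ≈ 0.918.
seq2–seq3: 13/34 sites differ → p ≈ 0.382353, d = −0.75 ln(1 − 0.509804) = 0.534712 ≈ 0.535.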